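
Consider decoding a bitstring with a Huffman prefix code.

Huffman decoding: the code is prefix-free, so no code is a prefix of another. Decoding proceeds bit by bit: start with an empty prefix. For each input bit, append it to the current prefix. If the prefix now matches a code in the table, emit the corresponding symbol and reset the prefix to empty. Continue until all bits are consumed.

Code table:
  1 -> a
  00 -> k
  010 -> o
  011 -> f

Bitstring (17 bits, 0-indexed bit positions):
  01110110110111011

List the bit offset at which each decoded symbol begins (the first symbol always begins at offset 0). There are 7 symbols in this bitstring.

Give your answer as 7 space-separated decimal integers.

Answer: 0 3 4 7 10 13 14

Derivation:
Bit 0: prefix='0' (no match yet)
Bit 1: prefix='01' (no match yet)
Bit 2: prefix='011' -> emit 'f', reset
Bit 3: prefix='1' -> emit 'a', reset
Bit 4: prefix='0' (no match yet)
Bit 5: prefix='01' (no match yet)
Bit 6: prefix='011' -> emit 'f', reset
Bit 7: prefix='0' (no match yet)
Bit 8: prefix='01' (no match yet)
Bit 9: prefix='011' -> emit 'f', reset
Bit 10: prefix='0' (no match yet)
Bit 11: prefix='01' (no match yet)
Bit 12: prefix='011' -> emit 'f', reset
Bit 13: prefix='1' -> emit 'a', reset
Bit 14: prefix='0' (no match yet)
Bit 15: prefix='01' (no match yet)
Bit 16: prefix='011' -> emit 'f', reset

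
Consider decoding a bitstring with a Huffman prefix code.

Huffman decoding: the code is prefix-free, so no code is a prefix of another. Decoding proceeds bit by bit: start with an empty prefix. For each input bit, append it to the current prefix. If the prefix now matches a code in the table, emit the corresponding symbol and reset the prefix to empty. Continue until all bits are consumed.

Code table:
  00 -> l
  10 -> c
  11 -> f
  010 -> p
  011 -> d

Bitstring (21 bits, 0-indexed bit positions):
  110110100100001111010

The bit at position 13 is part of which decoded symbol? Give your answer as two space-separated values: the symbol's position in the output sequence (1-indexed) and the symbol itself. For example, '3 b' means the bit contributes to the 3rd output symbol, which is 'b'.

Answer: 6 d

Derivation:
Bit 0: prefix='1' (no match yet)
Bit 1: prefix='11' -> emit 'f', reset
Bit 2: prefix='0' (no match yet)
Bit 3: prefix='01' (no match yet)
Bit 4: prefix='011' -> emit 'd', reset
Bit 5: prefix='0' (no match yet)
Bit 6: prefix='01' (no match yet)
Bit 7: prefix='010' -> emit 'p', reset
Bit 8: prefix='0' (no match yet)
Bit 9: prefix='01' (no match yet)
Bit 10: prefix='010' -> emit 'p', reset
Bit 11: prefix='0' (no match yet)
Bit 12: prefix='00' -> emit 'l', reset
Bit 13: prefix='0' (no match yet)
Bit 14: prefix='01' (no match yet)
Bit 15: prefix='011' -> emit 'd', reset
Bit 16: prefix='1' (no match yet)
Bit 17: prefix='11' -> emit 'f', reset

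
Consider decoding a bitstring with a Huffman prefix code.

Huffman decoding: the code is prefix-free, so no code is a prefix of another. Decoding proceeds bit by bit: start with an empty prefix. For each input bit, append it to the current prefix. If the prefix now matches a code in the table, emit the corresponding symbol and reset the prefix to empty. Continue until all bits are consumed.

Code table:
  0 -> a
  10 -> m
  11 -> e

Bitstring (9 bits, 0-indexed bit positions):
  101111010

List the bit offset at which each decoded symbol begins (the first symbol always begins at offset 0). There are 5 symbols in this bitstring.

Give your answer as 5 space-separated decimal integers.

Bit 0: prefix='1' (no match yet)
Bit 1: prefix='10' -> emit 'm', reset
Bit 2: prefix='1' (no match yet)
Bit 3: prefix='11' -> emit 'e', reset
Bit 4: prefix='1' (no match yet)
Bit 5: prefix='11' -> emit 'e', reset
Bit 6: prefix='0' -> emit 'a', reset
Bit 7: prefix='1' (no match yet)
Bit 8: prefix='10' -> emit 'm', reset

Answer: 0 2 4 6 7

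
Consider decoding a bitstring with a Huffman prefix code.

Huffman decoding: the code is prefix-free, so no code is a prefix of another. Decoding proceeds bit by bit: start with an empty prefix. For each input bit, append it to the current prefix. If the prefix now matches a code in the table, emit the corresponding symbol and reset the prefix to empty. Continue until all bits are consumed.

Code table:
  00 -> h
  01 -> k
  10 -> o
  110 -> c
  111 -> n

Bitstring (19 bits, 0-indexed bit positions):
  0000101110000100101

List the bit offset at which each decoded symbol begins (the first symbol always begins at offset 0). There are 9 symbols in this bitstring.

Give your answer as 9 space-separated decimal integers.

Bit 0: prefix='0' (no match yet)
Bit 1: prefix='00' -> emit 'h', reset
Bit 2: prefix='0' (no match yet)
Bit 3: prefix='00' -> emit 'h', reset
Bit 4: prefix='1' (no match yet)
Bit 5: prefix='10' -> emit 'o', reset
Bit 6: prefix='1' (no match yet)
Bit 7: prefix='11' (no match yet)
Bit 8: prefix='111' -> emit 'n', reset
Bit 9: prefix='0' (no match yet)
Bit 10: prefix='00' -> emit 'h', reset
Bit 11: prefix='0' (no match yet)
Bit 12: prefix='00' -> emit 'h', reset
Bit 13: prefix='1' (no match yet)
Bit 14: prefix='10' -> emit 'o', reset
Bit 15: prefix='0' (no match yet)
Bit 16: prefix='01' -> emit 'k', reset
Bit 17: prefix='0' (no match yet)
Bit 18: prefix='01' -> emit 'k', reset

Answer: 0 2 4 6 9 11 13 15 17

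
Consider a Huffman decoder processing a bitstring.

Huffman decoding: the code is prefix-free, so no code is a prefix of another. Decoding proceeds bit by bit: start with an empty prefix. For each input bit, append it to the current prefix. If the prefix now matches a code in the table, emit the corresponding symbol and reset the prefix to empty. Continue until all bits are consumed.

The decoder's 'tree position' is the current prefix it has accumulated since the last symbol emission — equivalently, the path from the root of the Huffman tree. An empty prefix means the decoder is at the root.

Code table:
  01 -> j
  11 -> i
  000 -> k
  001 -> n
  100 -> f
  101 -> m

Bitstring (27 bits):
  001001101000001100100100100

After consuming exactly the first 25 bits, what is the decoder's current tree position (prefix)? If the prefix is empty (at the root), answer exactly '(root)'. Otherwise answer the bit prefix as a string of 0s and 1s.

Answer: 1

Derivation:
Bit 0: prefix='0' (no match yet)
Bit 1: prefix='00' (no match yet)
Bit 2: prefix='001' -> emit 'n', reset
Bit 3: prefix='0' (no match yet)
Bit 4: prefix='00' (no match yet)
Bit 5: prefix='001' -> emit 'n', reset
Bit 6: prefix='1' (no match yet)
Bit 7: prefix='10' (no match yet)
Bit 8: prefix='101' -> emit 'm', reset
Bit 9: prefix='0' (no match yet)
Bit 10: prefix='00' (no match yet)
Bit 11: prefix='000' -> emit 'k', reset
Bit 12: prefix='0' (no match yet)
Bit 13: prefix='00' (no match yet)
Bit 14: prefix='001' -> emit 'n', reset
Bit 15: prefix='1' (no match yet)
Bit 16: prefix='10' (no match yet)
Bit 17: prefix='100' -> emit 'f', reset
Bit 18: prefix='1' (no match yet)
Bit 19: prefix='10' (no match yet)
Bit 20: prefix='100' -> emit 'f', reset
Bit 21: prefix='1' (no match yet)
Bit 22: prefix='10' (no match yet)
Bit 23: prefix='100' -> emit 'f', reset
Bit 24: prefix='1' (no match yet)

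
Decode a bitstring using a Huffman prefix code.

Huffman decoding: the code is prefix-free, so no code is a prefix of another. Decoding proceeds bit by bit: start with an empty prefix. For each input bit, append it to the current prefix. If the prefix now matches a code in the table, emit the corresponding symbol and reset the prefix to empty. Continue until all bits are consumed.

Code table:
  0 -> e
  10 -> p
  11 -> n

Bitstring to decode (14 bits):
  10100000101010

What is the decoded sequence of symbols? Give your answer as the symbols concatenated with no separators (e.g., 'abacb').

Answer: ppeeeeppp

Derivation:
Bit 0: prefix='1' (no match yet)
Bit 1: prefix='10' -> emit 'p', reset
Bit 2: prefix='1' (no match yet)
Bit 3: prefix='10' -> emit 'p', reset
Bit 4: prefix='0' -> emit 'e', reset
Bit 5: prefix='0' -> emit 'e', reset
Bit 6: prefix='0' -> emit 'e', reset
Bit 7: prefix='0' -> emit 'e', reset
Bit 8: prefix='1' (no match yet)
Bit 9: prefix='10' -> emit 'p', reset
Bit 10: prefix='1' (no match yet)
Bit 11: prefix='10' -> emit 'p', reset
Bit 12: prefix='1' (no match yet)
Bit 13: prefix='10' -> emit 'p', reset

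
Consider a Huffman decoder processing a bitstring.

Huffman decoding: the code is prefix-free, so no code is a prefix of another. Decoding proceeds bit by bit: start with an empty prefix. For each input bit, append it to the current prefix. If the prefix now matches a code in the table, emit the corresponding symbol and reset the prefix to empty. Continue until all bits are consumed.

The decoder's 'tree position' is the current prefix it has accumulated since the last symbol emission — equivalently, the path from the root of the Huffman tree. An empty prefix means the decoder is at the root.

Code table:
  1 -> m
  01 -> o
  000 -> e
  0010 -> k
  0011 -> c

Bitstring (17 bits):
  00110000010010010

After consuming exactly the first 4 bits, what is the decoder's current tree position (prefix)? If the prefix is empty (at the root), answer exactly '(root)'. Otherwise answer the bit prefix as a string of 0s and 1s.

Bit 0: prefix='0' (no match yet)
Bit 1: prefix='00' (no match yet)
Bit 2: prefix='001' (no match yet)
Bit 3: prefix='0011' -> emit 'c', reset

Answer: (root)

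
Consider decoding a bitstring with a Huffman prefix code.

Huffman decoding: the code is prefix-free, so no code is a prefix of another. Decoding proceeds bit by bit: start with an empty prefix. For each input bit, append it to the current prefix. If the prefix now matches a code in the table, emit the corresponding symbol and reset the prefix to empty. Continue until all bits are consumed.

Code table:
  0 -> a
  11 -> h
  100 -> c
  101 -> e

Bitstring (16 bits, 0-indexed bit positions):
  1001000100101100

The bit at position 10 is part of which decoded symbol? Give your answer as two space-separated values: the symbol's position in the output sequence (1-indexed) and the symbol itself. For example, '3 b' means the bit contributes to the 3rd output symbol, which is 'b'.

Bit 0: prefix='1' (no match yet)
Bit 1: prefix='10' (no match yet)
Bit 2: prefix='100' -> emit 'c', reset
Bit 3: prefix='1' (no match yet)
Bit 4: prefix='10' (no match yet)
Bit 5: prefix='100' -> emit 'c', reset
Bit 6: prefix='0' -> emit 'a', reset
Bit 7: prefix='1' (no match yet)
Bit 8: prefix='10' (no match yet)
Bit 9: prefix='100' -> emit 'c', reset
Bit 10: prefix='1' (no match yet)
Bit 11: prefix='10' (no match yet)
Bit 12: prefix='101' -> emit 'e', reset
Bit 13: prefix='1' (no match yet)
Bit 14: prefix='10' (no match yet)

Answer: 5 e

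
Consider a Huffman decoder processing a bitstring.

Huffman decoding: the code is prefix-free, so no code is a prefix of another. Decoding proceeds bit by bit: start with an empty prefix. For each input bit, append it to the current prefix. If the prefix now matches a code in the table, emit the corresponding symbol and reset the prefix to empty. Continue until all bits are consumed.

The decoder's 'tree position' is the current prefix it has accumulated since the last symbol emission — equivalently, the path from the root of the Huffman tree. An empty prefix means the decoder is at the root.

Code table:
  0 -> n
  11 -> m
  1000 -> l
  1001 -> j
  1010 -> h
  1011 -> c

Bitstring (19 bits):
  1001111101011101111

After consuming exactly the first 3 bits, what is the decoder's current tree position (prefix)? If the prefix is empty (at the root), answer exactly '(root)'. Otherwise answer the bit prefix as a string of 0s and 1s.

Answer: 100

Derivation:
Bit 0: prefix='1' (no match yet)
Bit 1: prefix='10' (no match yet)
Bit 2: prefix='100' (no match yet)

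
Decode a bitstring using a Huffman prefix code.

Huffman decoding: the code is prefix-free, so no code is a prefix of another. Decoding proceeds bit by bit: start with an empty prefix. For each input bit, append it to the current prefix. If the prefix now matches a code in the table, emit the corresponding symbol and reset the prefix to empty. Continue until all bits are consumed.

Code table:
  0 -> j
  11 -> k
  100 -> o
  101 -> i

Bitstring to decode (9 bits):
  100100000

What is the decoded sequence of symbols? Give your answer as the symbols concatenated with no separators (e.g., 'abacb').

Answer: oojjj

Derivation:
Bit 0: prefix='1' (no match yet)
Bit 1: prefix='10' (no match yet)
Bit 2: prefix='100' -> emit 'o', reset
Bit 3: prefix='1' (no match yet)
Bit 4: prefix='10' (no match yet)
Bit 5: prefix='100' -> emit 'o', reset
Bit 6: prefix='0' -> emit 'j', reset
Bit 7: prefix='0' -> emit 'j', reset
Bit 8: prefix='0' -> emit 'j', reset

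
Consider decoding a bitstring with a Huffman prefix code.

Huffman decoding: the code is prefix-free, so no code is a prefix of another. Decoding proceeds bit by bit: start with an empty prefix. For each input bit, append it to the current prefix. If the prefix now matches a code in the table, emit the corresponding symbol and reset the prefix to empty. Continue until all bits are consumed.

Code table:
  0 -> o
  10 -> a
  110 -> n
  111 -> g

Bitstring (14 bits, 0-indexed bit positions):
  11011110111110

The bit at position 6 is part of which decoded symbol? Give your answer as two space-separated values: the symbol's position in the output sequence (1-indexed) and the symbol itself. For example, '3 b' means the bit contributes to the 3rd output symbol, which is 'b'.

Bit 0: prefix='1' (no match yet)
Bit 1: prefix='11' (no match yet)
Bit 2: prefix='110' -> emit 'n', reset
Bit 3: prefix='1' (no match yet)
Bit 4: prefix='11' (no match yet)
Bit 5: prefix='111' -> emit 'g', reset
Bit 6: prefix='1' (no match yet)
Bit 7: prefix='10' -> emit 'a', reset
Bit 8: prefix='1' (no match yet)
Bit 9: prefix='11' (no match yet)
Bit 10: prefix='111' -> emit 'g', reset

Answer: 3 a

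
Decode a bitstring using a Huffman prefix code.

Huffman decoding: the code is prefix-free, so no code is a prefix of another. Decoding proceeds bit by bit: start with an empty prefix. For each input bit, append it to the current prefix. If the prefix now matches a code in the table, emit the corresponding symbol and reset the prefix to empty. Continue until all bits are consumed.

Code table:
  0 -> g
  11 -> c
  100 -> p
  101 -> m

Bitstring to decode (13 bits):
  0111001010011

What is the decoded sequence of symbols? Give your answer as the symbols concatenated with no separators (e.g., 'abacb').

Bit 0: prefix='0' -> emit 'g', reset
Bit 1: prefix='1' (no match yet)
Bit 2: prefix='11' -> emit 'c', reset
Bit 3: prefix='1' (no match yet)
Bit 4: prefix='10' (no match yet)
Bit 5: prefix='100' -> emit 'p', reset
Bit 6: prefix='1' (no match yet)
Bit 7: prefix='10' (no match yet)
Bit 8: prefix='101' -> emit 'm', reset
Bit 9: prefix='0' -> emit 'g', reset
Bit 10: prefix='0' -> emit 'g', reset
Bit 11: prefix='1' (no match yet)
Bit 12: prefix='11' -> emit 'c', reset

Answer: gcpmggc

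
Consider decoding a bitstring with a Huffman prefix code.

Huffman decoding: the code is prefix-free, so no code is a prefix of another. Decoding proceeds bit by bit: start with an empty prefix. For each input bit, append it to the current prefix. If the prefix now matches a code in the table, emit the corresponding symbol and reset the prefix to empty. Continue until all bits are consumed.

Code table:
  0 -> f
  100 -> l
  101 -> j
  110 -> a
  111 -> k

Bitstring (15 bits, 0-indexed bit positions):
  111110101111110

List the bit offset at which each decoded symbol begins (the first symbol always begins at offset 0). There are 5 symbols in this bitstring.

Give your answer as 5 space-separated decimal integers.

Bit 0: prefix='1' (no match yet)
Bit 1: prefix='11' (no match yet)
Bit 2: prefix='111' -> emit 'k', reset
Bit 3: prefix='1' (no match yet)
Bit 4: prefix='11' (no match yet)
Bit 5: prefix='110' -> emit 'a', reset
Bit 6: prefix='1' (no match yet)
Bit 7: prefix='10' (no match yet)
Bit 8: prefix='101' -> emit 'j', reset
Bit 9: prefix='1' (no match yet)
Bit 10: prefix='11' (no match yet)
Bit 11: prefix='111' -> emit 'k', reset
Bit 12: prefix='1' (no match yet)
Bit 13: prefix='11' (no match yet)
Bit 14: prefix='110' -> emit 'a', reset

Answer: 0 3 6 9 12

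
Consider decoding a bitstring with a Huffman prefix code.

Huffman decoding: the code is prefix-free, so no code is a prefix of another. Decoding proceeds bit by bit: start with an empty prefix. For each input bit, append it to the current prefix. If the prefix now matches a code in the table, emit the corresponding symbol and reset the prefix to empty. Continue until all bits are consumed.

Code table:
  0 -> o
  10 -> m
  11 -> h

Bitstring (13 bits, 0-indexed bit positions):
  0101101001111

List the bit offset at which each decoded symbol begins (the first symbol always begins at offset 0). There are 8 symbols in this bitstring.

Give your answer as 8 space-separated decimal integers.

Bit 0: prefix='0' -> emit 'o', reset
Bit 1: prefix='1' (no match yet)
Bit 2: prefix='10' -> emit 'm', reset
Bit 3: prefix='1' (no match yet)
Bit 4: prefix='11' -> emit 'h', reset
Bit 5: prefix='0' -> emit 'o', reset
Bit 6: prefix='1' (no match yet)
Bit 7: prefix='10' -> emit 'm', reset
Bit 8: prefix='0' -> emit 'o', reset
Bit 9: prefix='1' (no match yet)
Bit 10: prefix='11' -> emit 'h', reset
Bit 11: prefix='1' (no match yet)
Bit 12: prefix='11' -> emit 'h', reset

Answer: 0 1 3 5 6 8 9 11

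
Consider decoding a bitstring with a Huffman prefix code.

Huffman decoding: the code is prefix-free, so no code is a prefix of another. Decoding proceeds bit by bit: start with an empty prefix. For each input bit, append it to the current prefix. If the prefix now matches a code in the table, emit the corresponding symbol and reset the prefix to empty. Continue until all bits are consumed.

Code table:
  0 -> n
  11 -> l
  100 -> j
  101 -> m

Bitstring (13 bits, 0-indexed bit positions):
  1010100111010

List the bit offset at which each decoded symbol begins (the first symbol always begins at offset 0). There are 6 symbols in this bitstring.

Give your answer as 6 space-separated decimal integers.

Bit 0: prefix='1' (no match yet)
Bit 1: prefix='10' (no match yet)
Bit 2: prefix='101' -> emit 'm', reset
Bit 3: prefix='0' -> emit 'n', reset
Bit 4: prefix='1' (no match yet)
Bit 5: prefix='10' (no match yet)
Bit 6: prefix='100' -> emit 'j', reset
Bit 7: prefix='1' (no match yet)
Bit 8: prefix='11' -> emit 'l', reset
Bit 9: prefix='1' (no match yet)
Bit 10: prefix='10' (no match yet)
Bit 11: prefix='101' -> emit 'm', reset
Bit 12: prefix='0' -> emit 'n', reset

Answer: 0 3 4 7 9 12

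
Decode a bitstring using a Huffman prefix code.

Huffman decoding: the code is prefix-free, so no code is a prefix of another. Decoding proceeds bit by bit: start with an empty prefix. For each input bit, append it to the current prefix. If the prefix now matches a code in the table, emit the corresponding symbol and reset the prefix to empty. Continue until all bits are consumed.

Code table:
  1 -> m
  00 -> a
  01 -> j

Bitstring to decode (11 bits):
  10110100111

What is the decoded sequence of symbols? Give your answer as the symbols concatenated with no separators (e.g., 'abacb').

Answer: mjmjammm

Derivation:
Bit 0: prefix='1' -> emit 'm', reset
Bit 1: prefix='0' (no match yet)
Bit 2: prefix='01' -> emit 'j', reset
Bit 3: prefix='1' -> emit 'm', reset
Bit 4: prefix='0' (no match yet)
Bit 5: prefix='01' -> emit 'j', reset
Bit 6: prefix='0' (no match yet)
Bit 7: prefix='00' -> emit 'a', reset
Bit 8: prefix='1' -> emit 'm', reset
Bit 9: prefix='1' -> emit 'm', reset
Bit 10: prefix='1' -> emit 'm', reset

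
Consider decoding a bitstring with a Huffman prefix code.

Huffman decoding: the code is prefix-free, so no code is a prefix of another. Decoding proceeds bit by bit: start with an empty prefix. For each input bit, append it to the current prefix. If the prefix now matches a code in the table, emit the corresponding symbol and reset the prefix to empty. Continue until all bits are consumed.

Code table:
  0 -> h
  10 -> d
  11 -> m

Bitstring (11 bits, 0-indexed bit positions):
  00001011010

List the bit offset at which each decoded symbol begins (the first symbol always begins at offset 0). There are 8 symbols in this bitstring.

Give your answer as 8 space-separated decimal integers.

Bit 0: prefix='0' -> emit 'h', reset
Bit 1: prefix='0' -> emit 'h', reset
Bit 2: prefix='0' -> emit 'h', reset
Bit 3: prefix='0' -> emit 'h', reset
Bit 4: prefix='1' (no match yet)
Bit 5: prefix='10' -> emit 'd', reset
Bit 6: prefix='1' (no match yet)
Bit 7: prefix='11' -> emit 'm', reset
Bit 8: prefix='0' -> emit 'h', reset
Bit 9: prefix='1' (no match yet)
Bit 10: prefix='10' -> emit 'd', reset

Answer: 0 1 2 3 4 6 8 9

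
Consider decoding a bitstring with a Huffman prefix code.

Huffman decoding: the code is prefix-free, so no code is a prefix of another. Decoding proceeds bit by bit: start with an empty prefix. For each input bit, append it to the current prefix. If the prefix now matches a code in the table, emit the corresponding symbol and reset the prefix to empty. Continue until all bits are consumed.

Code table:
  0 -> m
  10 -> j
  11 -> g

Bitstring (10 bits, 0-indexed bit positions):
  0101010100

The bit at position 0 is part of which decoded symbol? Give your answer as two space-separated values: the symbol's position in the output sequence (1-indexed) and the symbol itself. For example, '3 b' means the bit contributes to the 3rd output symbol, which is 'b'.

Bit 0: prefix='0' -> emit 'm', reset
Bit 1: prefix='1' (no match yet)
Bit 2: prefix='10' -> emit 'j', reset
Bit 3: prefix='1' (no match yet)
Bit 4: prefix='10' -> emit 'j', reset

Answer: 1 m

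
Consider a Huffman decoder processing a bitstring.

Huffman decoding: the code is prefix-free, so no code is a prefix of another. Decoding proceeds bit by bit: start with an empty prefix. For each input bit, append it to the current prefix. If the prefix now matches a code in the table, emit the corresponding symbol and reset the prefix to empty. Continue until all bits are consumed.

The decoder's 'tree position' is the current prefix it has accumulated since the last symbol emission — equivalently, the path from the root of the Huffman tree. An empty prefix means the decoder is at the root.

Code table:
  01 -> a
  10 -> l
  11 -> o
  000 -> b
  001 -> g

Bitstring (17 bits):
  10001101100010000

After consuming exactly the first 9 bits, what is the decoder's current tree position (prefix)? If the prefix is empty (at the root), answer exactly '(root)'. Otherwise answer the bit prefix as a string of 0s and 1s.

Bit 0: prefix='1' (no match yet)
Bit 1: prefix='10' -> emit 'l', reset
Bit 2: prefix='0' (no match yet)
Bit 3: prefix='00' (no match yet)
Bit 4: prefix='001' -> emit 'g', reset
Bit 5: prefix='1' (no match yet)
Bit 6: prefix='10' -> emit 'l', reset
Bit 7: prefix='1' (no match yet)
Bit 8: prefix='11' -> emit 'o', reset

Answer: (root)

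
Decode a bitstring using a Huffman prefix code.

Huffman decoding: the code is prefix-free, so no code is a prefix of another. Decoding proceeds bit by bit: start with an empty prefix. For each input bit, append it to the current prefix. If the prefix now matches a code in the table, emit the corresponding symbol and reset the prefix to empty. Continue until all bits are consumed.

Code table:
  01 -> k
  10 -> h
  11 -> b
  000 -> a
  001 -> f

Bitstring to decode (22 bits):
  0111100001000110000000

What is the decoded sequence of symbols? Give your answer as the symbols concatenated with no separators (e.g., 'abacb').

Answer: kbhahfhaa

Derivation:
Bit 0: prefix='0' (no match yet)
Bit 1: prefix='01' -> emit 'k', reset
Bit 2: prefix='1' (no match yet)
Bit 3: prefix='11' -> emit 'b', reset
Bit 4: prefix='1' (no match yet)
Bit 5: prefix='10' -> emit 'h', reset
Bit 6: prefix='0' (no match yet)
Bit 7: prefix='00' (no match yet)
Bit 8: prefix='000' -> emit 'a', reset
Bit 9: prefix='1' (no match yet)
Bit 10: prefix='10' -> emit 'h', reset
Bit 11: prefix='0' (no match yet)
Bit 12: prefix='00' (no match yet)
Bit 13: prefix='001' -> emit 'f', reset
Bit 14: prefix='1' (no match yet)
Bit 15: prefix='10' -> emit 'h', reset
Bit 16: prefix='0' (no match yet)
Bit 17: prefix='00' (no match yet)
Bit 18: prefix='000' -> emit 'a', reset
Bit 19: prefix='0' (no match yet)
Bit 20: prefix='00' (no match yet)
Bit 21: prefix='000' -> emit 'a', reset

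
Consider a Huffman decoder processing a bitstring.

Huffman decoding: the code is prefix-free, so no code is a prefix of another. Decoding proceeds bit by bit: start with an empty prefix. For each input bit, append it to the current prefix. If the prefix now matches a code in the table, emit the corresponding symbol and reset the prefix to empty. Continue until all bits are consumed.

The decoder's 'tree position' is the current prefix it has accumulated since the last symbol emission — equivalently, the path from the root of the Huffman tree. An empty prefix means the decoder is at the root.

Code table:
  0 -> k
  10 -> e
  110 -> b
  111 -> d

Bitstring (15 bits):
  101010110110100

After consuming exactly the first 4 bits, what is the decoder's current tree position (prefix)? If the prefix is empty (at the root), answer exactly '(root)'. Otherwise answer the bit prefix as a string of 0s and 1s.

Answer: (root)

Derivation:
Bit 0: prefix='1' (no match yet)
Bit 1: prefix='10' -> emit 'e', reset
Bit 2: prefix='1' (no match yet)
Bit 3: prefix='10' -> emit 'e', reset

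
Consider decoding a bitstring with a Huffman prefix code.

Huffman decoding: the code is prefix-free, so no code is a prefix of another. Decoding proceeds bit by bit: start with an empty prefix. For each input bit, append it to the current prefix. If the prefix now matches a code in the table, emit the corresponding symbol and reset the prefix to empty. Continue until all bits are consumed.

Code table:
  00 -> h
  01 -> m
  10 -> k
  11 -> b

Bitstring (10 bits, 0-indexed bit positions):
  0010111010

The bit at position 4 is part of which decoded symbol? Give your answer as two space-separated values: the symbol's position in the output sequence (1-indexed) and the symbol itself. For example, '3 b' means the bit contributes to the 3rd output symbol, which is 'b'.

Bit 0: prefix='0' (no match yet)
Bit 1: prefix='00' -> emit 'h', reset
Bit 2: prefix='1' (no match yet)
Bit 3: prefix='10' -> emit 'k', reset
Bit 4: prefix='1' (no match yet)
Bit 5: prefix='11' -> emit 'b', reset
Bit 6: prefix='1' (no match yet)
Bit 7: prefix='10' -> emit 'k', reset
Bit 8: prefix='1' (no match yet)

Answer: 3 b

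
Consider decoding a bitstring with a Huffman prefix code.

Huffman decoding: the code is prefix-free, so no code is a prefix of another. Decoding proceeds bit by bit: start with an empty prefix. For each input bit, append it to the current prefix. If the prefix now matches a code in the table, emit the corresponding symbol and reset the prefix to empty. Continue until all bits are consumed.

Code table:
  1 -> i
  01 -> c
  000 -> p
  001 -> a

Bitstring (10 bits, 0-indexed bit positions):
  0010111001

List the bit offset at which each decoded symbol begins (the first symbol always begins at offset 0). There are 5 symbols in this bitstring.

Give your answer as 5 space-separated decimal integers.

Bit 0: prefix='0' (no match yet)
Bit 1: prefix='00' (no match yet)
Bit 2: prefix='001' -> emit 'a', reset
Bit 3: prefix='0' (no match yet)
Bit 4: prefix='01' -> emit 'c', reset
Bit 5: prefix='1' -> emit 'i', reset
Bit 6: prefix='1' -> emit 'i', reset
Bit 7: prefix='0' (no match yet)
Bit 8: prefix='00' (no match yet)
Bit 9: prefix='001' -> emit 'a', reset

Answer: 0 3 5 6 7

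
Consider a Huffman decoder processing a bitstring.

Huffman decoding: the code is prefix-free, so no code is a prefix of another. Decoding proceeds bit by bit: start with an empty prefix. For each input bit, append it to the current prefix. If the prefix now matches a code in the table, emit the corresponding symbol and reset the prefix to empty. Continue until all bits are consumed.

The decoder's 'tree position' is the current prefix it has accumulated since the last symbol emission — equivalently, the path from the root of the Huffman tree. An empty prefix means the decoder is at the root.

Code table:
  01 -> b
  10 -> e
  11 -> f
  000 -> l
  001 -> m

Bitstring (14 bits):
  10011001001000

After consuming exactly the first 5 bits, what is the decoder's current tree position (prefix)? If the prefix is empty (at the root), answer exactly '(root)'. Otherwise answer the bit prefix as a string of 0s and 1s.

Bit 0: prefix='1' (no match yet)
Bit 1: prefix='10' -> emit 'e', reset
Bit 2: prefix='0' (no match yet)
Bit 3: prefix='01' -> emit 'b', reset
Bit 4: prefix='1' (no match yet)

Answer: 1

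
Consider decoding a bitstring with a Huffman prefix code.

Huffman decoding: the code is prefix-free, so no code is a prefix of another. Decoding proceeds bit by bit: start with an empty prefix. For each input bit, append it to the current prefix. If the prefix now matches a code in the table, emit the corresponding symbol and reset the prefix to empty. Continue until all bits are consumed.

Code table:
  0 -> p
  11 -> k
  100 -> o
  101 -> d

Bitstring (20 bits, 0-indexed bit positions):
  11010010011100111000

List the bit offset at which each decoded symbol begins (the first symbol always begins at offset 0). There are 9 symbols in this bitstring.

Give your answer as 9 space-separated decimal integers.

Bit 0: prefix='1' (no match yet)
Bit 1: prefix='11' -> emit 'k', reset
Bit 2: prefix='0' -> emit 'p', reset
Bit 3: prefix='1' (no match yet)
Bit 4: prefix='10' (no match yet)
Bit 5: prefix='100' -> emit 'o', reset
Bit 6: prefix='1' (no match yet)
Bit 7: prefix='10' (no match yet)
Bit 8: prefix='100' -> emit 'o', reset
Bit 9: prefix='1' (no match yet)
Bit 10: prefix='11' -> emit 'k', reset
Bit 11: prefix='1' (no match yet)
Bit 12: prefix='10' (no match yet)
Bit 13: prefix='100' -> emit 'o', reset
Bit 14: prefix='1' (no match yet)
Bit 15: prefix='11' -> emit 'k', reset
Bit 16: prefix='1' (no match yet)
Bit 17: prefix='10' (no match yet)
Bit 18: prefix='100' -> emit 'o', reset
Bit 19: prefix='0' -> emit 'p', reset

Answer: 0 2 3 6 9 11 14 16 19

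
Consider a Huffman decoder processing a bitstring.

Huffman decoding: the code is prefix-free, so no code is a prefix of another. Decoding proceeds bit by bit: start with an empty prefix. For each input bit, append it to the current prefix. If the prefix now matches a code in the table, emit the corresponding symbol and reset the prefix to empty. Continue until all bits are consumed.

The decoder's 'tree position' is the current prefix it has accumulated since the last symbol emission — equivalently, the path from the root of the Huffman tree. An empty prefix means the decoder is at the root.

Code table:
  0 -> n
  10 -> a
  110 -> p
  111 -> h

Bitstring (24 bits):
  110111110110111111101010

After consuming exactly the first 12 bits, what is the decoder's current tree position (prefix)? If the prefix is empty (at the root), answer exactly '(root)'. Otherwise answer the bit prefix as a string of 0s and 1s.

Answer: (root)

Derivation:
Bit 0: prefix='1' (no match yet)
Bit 1: prefix='11' (no match yet)
Bit 2: prefix='110' -> emit 'p', reset
Bit 3: prefix='1' (no match yet)
Bit 4: prefix='11' (no match yet)
Bit 5: prefix='111' -> emit 'h', reset
Bit 6: prefix='1' (no match yet)
Bit 7: prefix='11' (no match yet)
Bit 8: prefix='110' -> emit 'p', reset
Bit 9: prefix='1' (no match yet)
Bit 10: prefix='11' (no match yet)
Bit 11: prefix='110' -> emit 'p', reset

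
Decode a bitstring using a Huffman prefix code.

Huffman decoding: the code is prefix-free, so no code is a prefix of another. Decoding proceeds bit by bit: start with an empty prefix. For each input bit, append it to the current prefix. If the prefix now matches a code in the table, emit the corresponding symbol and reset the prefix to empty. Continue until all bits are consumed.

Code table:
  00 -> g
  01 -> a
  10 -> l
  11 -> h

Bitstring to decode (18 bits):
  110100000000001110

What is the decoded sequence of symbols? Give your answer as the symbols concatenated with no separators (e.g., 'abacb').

Bit 0: prefix='1' (no match yet)
Bit 1: prefix='11' -> emit 'h', reset
Bit 2: prefix='0' (no match yet)
Bit 3: prefix='01' -> emit 'a', reset
Bit 4: prefix='0' (no match yet)
Bit 5: prefix='00' -> emit 'g', reset
Bit 6: prefix='0' (no match yet)
Bit 7: prefix='00' -> emit 'g', reset
Bit 8: prefix='0' (no match yet)
Bit 9: prefix='00' -> emit 'g', reset
Bit 10: prefix='0' (no match yet)
Bit 11: prefix='00' -> emit 'g', reset
Bit 12: prefix='0' (no match yet)
Bit 13: prefix='00' -> emit 'g', reset
Bit 14: prefix='1' (no match yet)
Bit 15: prefix='11' -> emit 'h', reset
Bit 16: prefix='1' (no match yet)
Bit 17: prefix='10' -> emit 'l', reset

Answer: haggggghl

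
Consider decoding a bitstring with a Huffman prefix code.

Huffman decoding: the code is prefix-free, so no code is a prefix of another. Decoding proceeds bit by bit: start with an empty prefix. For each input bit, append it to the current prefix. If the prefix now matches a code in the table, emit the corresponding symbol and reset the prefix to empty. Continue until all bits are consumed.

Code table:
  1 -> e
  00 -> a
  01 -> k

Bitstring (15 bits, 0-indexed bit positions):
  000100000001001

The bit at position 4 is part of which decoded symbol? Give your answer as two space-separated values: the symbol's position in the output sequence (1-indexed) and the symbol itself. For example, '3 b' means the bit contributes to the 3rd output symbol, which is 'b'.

Bit 0: prefix='0' (no match yet)
Bit 1: prefix='00' -> emit 'a', reset
Bit 2: prefix='0' (no match yet)
Bit 3: prefix='01' -> emit 'k', reset
Bit 4: prefix='0' (no match yet)
Bit 5: prefix='00' -> emit 'a', reset
Bit 6: prefix='0' (no match yet)
Bit 7: prefix='00' -> emit 'a', reset
Bit 8: prefix='0' (no match yet)

Answer: 3 a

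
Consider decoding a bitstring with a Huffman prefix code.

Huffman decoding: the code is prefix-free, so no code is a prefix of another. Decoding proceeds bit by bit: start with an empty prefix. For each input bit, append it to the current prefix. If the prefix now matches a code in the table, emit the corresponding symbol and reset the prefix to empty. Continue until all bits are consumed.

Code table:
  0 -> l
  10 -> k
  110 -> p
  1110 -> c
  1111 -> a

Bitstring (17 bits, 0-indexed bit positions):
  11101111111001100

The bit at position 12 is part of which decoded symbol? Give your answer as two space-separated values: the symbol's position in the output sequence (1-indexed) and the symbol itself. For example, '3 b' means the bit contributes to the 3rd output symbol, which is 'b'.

Bit 0: prefix='1' (no match yet)
Bit 1: prefix='11' (no match yet)
Bit 2: prefix='111' (no match yet)
Bit 3: prefix='1110' -> emit 'c', reset
Bit 4: prefix='1' (no match yet)
Bit 5: prefix='11' (no match yet)
Bit 6: prefix='111' (no match yet)
Bit 7: prefix='1111' -> emit 'a', reset
Bit 8: prefix='1' (no match yet)
Bit 9: prefix='11' (no match yet)
Bit 10: prefix='111' (no match yet)
Bit 11: prefix='1110' -> emit 'c', reset
Bit 12: prefix='0' -> emit 'l', reset
Bit 13: prefix='1' (no match yet)
Bit 14: prefix='11' (no match yet)
Bit 15: prefix='110' -> emit 'p', reset
Bit 16: prefix='0' -> emit 'l', reset

Answer: 4 l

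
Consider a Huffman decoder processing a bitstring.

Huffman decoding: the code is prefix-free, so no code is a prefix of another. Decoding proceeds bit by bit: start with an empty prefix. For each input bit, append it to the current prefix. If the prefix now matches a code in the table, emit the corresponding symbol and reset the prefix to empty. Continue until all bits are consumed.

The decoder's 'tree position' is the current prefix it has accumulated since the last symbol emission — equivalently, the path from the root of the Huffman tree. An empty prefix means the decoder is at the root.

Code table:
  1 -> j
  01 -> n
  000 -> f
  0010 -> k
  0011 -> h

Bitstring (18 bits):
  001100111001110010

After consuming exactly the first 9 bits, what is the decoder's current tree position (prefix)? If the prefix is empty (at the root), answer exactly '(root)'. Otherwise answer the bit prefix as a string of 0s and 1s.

Bit 0: prefix='0' (no match yet)
Bit 1: prefix='00' (no match yet)
Bit 2: prefix='001' (no match yet)
Bit 3: prefix='0011' -> emit 'h', reset
Bit 4: prefix='0' (no match yet)
Bit 5: prefix='00' (no match yet)
Bit 6: prefix='001' (no match yet)
Bit 7: prefix='0011' -> emit 'h', reset
Bit 8: prefix='1' -> emit 'j', reset

Answer: (root)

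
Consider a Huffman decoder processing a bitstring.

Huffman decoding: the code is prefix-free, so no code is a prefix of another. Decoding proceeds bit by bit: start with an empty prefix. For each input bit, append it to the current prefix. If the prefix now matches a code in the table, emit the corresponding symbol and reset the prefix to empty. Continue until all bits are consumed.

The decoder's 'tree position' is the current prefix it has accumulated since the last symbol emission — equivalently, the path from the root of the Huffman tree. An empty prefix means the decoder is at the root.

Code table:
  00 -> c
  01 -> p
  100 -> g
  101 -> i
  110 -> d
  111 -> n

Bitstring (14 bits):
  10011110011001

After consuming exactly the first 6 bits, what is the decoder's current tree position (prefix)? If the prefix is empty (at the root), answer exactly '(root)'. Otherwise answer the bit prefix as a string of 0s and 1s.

Bit 0: prefix='1' (no match yet)
Bit 1: prefix='10' (no match yet)
Bit 2: prefix='100' -> emit 'g', reset
Bit 3: prefix='1' (no match yet)
Bit 4: prefix='11' (no match yet)
Bit 5: prefix='111' -> emit 'n', reset

Answer: (root)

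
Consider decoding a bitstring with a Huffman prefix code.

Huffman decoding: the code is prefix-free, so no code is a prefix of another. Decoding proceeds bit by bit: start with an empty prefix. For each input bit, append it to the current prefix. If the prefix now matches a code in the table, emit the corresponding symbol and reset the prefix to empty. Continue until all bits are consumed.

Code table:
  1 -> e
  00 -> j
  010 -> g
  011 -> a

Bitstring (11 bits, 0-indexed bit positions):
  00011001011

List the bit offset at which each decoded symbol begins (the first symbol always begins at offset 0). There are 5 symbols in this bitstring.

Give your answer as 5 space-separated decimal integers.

Answer: 0 2 5 7 8

Derivation:
Bit 0: prefix='0' (no match yet)
Bit 1: prefix='00' -> emit 'j', reset
Bit 2: prefix='0' (no match yet)
Bit 3: prefix='01' (no match yet)
Bit 4: prefix='011' -> emit 'a', reset
Bit 5: prefix='0' (no match yet)
Bit 6: prefix='00' -> emit 'j', reset
Bit 7: prefix='1' -> emit 'e', reset
Bit 8: prefix='0' (no match yet)
Bit 9: prefix='01' (no match yet)
Bit 10: prefix='011' -> emit 'a', reset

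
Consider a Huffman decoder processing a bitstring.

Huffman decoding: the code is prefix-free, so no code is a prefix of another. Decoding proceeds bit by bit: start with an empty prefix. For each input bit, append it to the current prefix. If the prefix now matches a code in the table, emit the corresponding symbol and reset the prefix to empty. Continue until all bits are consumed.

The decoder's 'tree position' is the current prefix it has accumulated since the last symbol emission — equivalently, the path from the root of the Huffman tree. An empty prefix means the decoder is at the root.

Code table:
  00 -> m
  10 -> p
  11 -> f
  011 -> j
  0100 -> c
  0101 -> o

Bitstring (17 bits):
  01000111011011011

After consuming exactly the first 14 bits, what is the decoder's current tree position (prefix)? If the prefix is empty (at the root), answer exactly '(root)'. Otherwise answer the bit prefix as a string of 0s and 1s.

Answer: (root)

Derivation:
Bit 0: prefix='0' (no match yet)
Bit 1: prefix='01' (no match yet)
Bit 2: prefix='010' (no match yet)
Bit 3: prefix='0100' -> emit 'c', reset
Bit 4: prefix='0' (no match yet)
Bit 5: prefix='01' (no match yet)
Bit 6: prefix='011' -> emit 'j', reset
Bit 7: prefix='1' (no match yet)
Bit 8: prefix='10' -> emit 'p', reset
Bit 9: prefix='1' (no match yet)
Bit 10: prefix='11' -> emit 'f', reset
Bit 11: prefix='0' (no match yet)
Bit 12: prefix='01' (no match yet)
Bit 13: prefix='011' -> emit 'j', reset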